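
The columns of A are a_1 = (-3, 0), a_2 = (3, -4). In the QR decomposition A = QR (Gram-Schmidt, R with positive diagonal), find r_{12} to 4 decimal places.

r_{12} = -3.0000

e_1 = a_1/‖a_1‖ = (-3, 0)/3.0000 = (-1.0000, 0.0000).
r_{12} = e_1·a_2 = -3.0000.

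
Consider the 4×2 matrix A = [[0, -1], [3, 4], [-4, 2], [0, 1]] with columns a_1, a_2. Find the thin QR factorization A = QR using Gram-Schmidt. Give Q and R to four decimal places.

q_1 = a_1/‖a_1‖ = (0, 3, -4, 0)/5.0000 = (0.0000, 0.6000, -0.8000, 0.0000).
r_{12} = q_1·a_2 = 0.8000.
u_2 = a_2 − 0.8000·q_1 = (-1.0000, 3.5200, 2.6400, 1.0000).
‖u_2‖ = 4.6217, so q_2 = (-0.2164, 0.7616, 0.5712, 0.2164).

Q = [[0.0000, -0.2164], [0.6000, 0.7616], [-0.8000, 0.5712], [0.0000, 0.2164]], R = [[5.0000, 0.8000], [0.0000, 4.6217]]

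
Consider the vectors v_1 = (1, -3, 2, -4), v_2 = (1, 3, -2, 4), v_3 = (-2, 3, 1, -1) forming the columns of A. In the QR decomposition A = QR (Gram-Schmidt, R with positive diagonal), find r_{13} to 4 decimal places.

r_{13} = -0.9129

v_1 = (1, -3, 2, -4); ‖v_1‖ = 5.4772, so q_1 = (0.1826, -0.5477, 0.3651, -0.7303).
r_{13} = q_1·v_3 = -0.9129.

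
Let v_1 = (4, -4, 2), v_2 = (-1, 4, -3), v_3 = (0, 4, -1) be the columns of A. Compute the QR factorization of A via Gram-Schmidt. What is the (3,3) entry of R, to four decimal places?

v_1 = (4, -4, 2); ‖v_1‖ = 6.0000, so e_1 = (0.6667, -0.6667, 0.3333).
e_1·v_2 = 0.6667·(-1) + (-0.6667)·4 + 0.3333·(-3) = -4.3333.
u_2 = v_2 + 4.3333·e_1 = (1.8889, 1.1111, -1.5556).
‖u_2‖ = 2.6874, so e_2 = (0.7029, 0.4134, -0.5788).
e_1·v_3 = 0.6667·0 + (-0.6667)·4 + 0.3333·(-1) = -3.0000; e_2·v_3 = 0.7029·0 + 0.4134·4 + (-0.5788)·(-1) = 2.2326.
u_3 = v_3 + 3.0000·e_1 − 2.2326·e_2 = (0.4308, 1.0769, 1.2923).
r_{33} = ‖u_3‖ = 1.7365.

r_{33} = 1.7365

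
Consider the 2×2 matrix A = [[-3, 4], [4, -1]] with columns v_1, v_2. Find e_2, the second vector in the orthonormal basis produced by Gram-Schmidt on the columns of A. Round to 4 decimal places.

e_1 = v_1/‖v_1‖ = (-3, 4)/5.0000 = (-0.6000, 0.8000).
r_{12} = e_1·v_2 = -3.2000.
u_2 = v_2 + 3.2000·e_1 = (2.0800, 1.5600).
‖u_2‖ = 2.6000, so e_2 = (0.8000, 0.6000).

e_2 = (0.8000, 0.6000)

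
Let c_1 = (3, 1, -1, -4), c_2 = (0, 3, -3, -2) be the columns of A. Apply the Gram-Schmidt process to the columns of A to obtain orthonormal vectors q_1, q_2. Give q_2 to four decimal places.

q_2 = (-0.4052, 0.6463, -0.6463, 0.0193)

q_1 = c_1/‖c_1‖ = (3, 1, -1, -4)/5.1962 = (0.5774, 0.1925, -0.1925, -0.7698).
r_{12} = q_1·c_2 = 2.6943.
u_2 = c_2 − 2.6943·q_1 = (-1.5556, 2.4815, -2.4815, 0.0741).
‖u_2‖ = 3.8394, so q_2 = (-0.4052, 0.6463, -0.6463, 0.0193).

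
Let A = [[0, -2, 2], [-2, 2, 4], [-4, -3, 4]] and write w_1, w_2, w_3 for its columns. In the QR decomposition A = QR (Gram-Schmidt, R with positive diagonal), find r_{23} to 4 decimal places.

r_{23} = 0.4307

w_1 = (0, -2, -4); ‖w_1‖ = 4.4721, so q_1 = (0.0000, -0.4472, -0.8944).
q_1·w_2 = 0.0000·(-2) + (-0.4472)·2 + (-0.8944)·(-3) = 1.7889.
u_2 = w_2 − 1.7889·q_1 = (-2.0000, 2.8000, -1.4000).
‖u_2‖ = 3.7148, so q_2 = (-0.5384, 0.7537, -0.3769).
r_{23} = q_2·w_3 = 0.4307.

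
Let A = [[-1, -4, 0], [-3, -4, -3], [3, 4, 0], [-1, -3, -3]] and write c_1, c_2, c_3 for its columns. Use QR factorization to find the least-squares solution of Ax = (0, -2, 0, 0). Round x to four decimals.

x = (0.4752, -0.2178, 0.2706)

c_1 = (-1, -3, 3, -1); ‖c_1‖ = 4.4721, so q_1 = (-0.2236, -0.6708, 0.6708, -0.2236).
q_1·c_2 = (-0.2236)·(-4) + (-0.6708)·(-4) + 0.6708·4 + (-0.2236)·(-3) = 6.9318.
u_2 = c_2 − 6.9318·q_1 = (-2.4500, 0.6500, -0.6500, -1.4500).
‖u_2‖ = 2.9917, so q_2 = (-0.8189, 0.2173, -0.2173, -0.4847).
q_1·c_3 = (-0.2236)·0 + (-0.6708)·(-3) + 0.6708·0 + (-0.2236)·(-3) = 2.6833; q_2·c_3 = (-0.8189)·0 + 0.2173·(-3) + (-0.2173)·0 + (-0.4847)·(-3) = 0.8022.
u_3 = c_3 − 2.6833·q_1 − 0.8022·q_2 = (1.2570, -1.3743, -1.6257, -2.0112).
‖u_3‖ = 3.1869, so q_3 = (0.3944, -0.4312, -0.5101, -0.6311).
Qᵀb = (1.3416, -0.4345, 0.8625).
Back-substitute: x_3 = 0.8625/3.1869 = 0.2706.
x_2 = (-0.4345 − 0.8022·0.2706)/2.9917 = -0.2178.
x_1 = (1.3416 − 6.9318·(-0.2178) − 2.6833·0.2706)/4.4721 = 0.4752.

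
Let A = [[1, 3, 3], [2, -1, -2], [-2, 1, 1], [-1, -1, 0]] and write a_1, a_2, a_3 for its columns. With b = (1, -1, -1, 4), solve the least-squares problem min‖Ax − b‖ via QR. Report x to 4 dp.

x = (0.8182, -3.8106, 3.7273)

a_1 = (1, 2, -2, -1); ‖a_1‖ = 3.1623, so q_1 = (0.3162, 0.6325, -0.6325, -0.3162).
q_1·a_2 = 0.3162·3 + 0.6325·(-1) + (-0.6325)·1 + (-0.3162)·(-1) = 0.0000.
u_2 = a_2 + 0.0000·q_1 = (3.0000, -1.0000, 1.0000, -1.0000).
‖u_2‖ = 3.4641, so q_2 = (0.8660, -0.2887, 0.2887, -0.2887).
q_1·a_3 = 0.3162·3 + 0.6325·(-2) + (-0.6325)·1 + (-0.3162)·0 = -0.9487; q_2·a_3 = 0.8660·3 + (-0.2887)·(-2) + 0.2887·1 + (-0.2887)·0 = 3.4641.
u_3 = a_3 + 0.9487·q_1 − 3.4641·q_2 = (0.3000, -0.4000, -0.6000, 0.7000).
‖u_3‖ = 1.0488, so q_3 = (0.2860, -0.3814, -0.5721, 0.6674).
Qᵀb = (-0.9487, -0.2887, 3.9092).
Back-substitute: x_3 = 3.9092/1.0488 = 3.7273.
x_2 = (-0.2887 − 3.4641·3.7273)/3.4641 = -3.8106.
x_1 = (-0.9487 + 0.0000·(-3.8106) + 0.9487·3.7273)/3.1623 = 0.8182.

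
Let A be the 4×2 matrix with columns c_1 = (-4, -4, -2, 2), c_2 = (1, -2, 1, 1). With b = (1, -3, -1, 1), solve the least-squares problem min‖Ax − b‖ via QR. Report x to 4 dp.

x = (0.2121, 0.8788)

c_1 = (-4, -4, -2, 2); ‖c_1‖ = 6.3246, so q_1 = (-0.6325, -0.6325, -0.3162, 0.3162).
q_1·c_2 = (-0.6325)·1 + (-0.6325)·(-2) + (-0.3162)·1 + 0.3162·1 = 0.6325.
u_2 = c_2 − 0.6325·q_1 = (1.4000, -1.6000, 1.2000, 0.8000).
‖u_2‖ = 2.5690, so q_2 = (0.5449, -0.6228, 0.4671, 0.3114).
Qᵀb = (1.8974, 2.2576).
Back-substitute: x_2 = 2.2576/2.5690 = 0.8788.
x_1 = (1.8974 − 0.6325·0.8788)/6.3246 = 0.2121.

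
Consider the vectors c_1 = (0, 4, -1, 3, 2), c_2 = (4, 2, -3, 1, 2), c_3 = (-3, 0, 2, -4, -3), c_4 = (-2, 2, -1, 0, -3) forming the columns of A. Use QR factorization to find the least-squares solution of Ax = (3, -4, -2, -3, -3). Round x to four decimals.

x = (-1.7646, 0.8107, -0.3617, 0.7039)

c_1 = (0, 4, -1, 3, 2); ‖c_1‖ = 5.4772, so q_1 = (0.0000, 0.7303, -0.1826, 0.5477, 0.3651).
q_1·c_2 = 0.0000·4 + 0.7303·2 + (-0.1826)·(-3) + 0.5477·1 + 0.3651·2 = 3.2863.
u_2 = c_2 − 3.2863·q_1 = (4.0000, -0.4000, -2.4000, -0.8000, 0.8000).
‖u_2‖ = 4.8166, so q_2 = (0.8305, -0.0830, -0.4983, -0.1661, 0.1661).
q_1·c_3 = 0.0000·(-3) + 0.7303·0 + (-0.1826)·2 + 0.5477·(-4) + 0.3651·(-3) = -3.6515; q_2·c_3 = 0.8305·(-3) + (-0.0830)·0 + (-0.4983)·2 + (-0.1661)·(-4) + 0.1661·(-3) = -3.3218.
u_3 = c_3 + 3.6515·q_1 + 3.3218·q_2 = (-0.2414, 2.3908, -0.3218, -2.5517, -1.1149).
‖u_3‖ = 3.6922, so q_3 = (-0.0654, 0.6475, -0.0872, -0.6911, -0.3020).
q_1·c_4 = 0.0000·(-2) + 0.7303·2 + (-0.1826)·(-1) + 0.5477·0 + 0.3651·(-3) = 0.5477; q_2·c_4 = 0.8305·(-2) + (-0.0830)·2 + (-0.4983)·(-1) + (-0.1661)·0 + 0.1661·(-3) = -1.8270; q_3·c_4 = (-0.0654)·(-2) + 0.6475·2 + (-0.0872)·(-1) + (-0.6911)·0 + (-0.3020)·(-3) = 2.4189.
u_4 = c_4 − 0.5477·q_1 + 1.8270·q_2 − 2.4189·q_3 = (-0.3246, -0.1180, -1.5995, 1.0683, -2.1661).
‖u_4‖ = 2.9174, so q_4 = (-0.1113, -0.0405, -0.5483, 0.3662, -0.7425).
Qᵀb = (-5.2947, 3.8201, 0.3673, 2.0535).
Back-substitute: x_4 = 2.0535/2.9174 = 0.7039.
x_3 = (0.3673 − 2.4189·0.7039)/3.6922 = -0.3617.
x_2 = (3.8201 + 3.3218·(-0.3617) + 1.8270·0.7039)/4.8166 = 0.8107.
x_1 = (-5.2947 − 3.2863·0.8107 + 3.6515·(-0.3617) − 0.5477·0.7039)/5.4772 = -1.7646.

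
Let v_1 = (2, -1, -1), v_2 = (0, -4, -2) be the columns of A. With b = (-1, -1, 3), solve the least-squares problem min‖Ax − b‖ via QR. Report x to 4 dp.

v_1 = (2, -1, -1); ‖v_1‖ = 2.4495, so e_1 = (0.8165, -0.4082, -0.4082).
e_1·v_2 = 0.8165·0 + (-0.4082)·(-4) + (-0.4082)·(-2) = 2.4495.
u_2 = v_2 − 2.4495·e_1 = (-2.0000, -3.0000, -1.0000).
‖u_2‖ = 3.7417, so e_2 = (-0.5345, -0.8018, -0.2673).
Qᵀb = (-1.6330, 0.5345).
Back-substitute: x_2 = 0.5345/3.7417 = 0.1429.
x_1 = (-1.6330 − 2.4495·0.1429)/2.4495 = -0.8095.

x = (-0.8095, 0.1429)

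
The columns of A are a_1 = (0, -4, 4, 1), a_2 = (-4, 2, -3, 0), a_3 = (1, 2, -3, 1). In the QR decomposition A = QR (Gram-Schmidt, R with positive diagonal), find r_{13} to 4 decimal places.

r_{13} = -3.3075

a_1 = (0, -4, 4, 1); ‖a_1‖ = 5.7446, so e_1 = (0.0000, -0.6963, 0.6963, 0.1741).
r_{13} = e_1·a_3 = -3.3075.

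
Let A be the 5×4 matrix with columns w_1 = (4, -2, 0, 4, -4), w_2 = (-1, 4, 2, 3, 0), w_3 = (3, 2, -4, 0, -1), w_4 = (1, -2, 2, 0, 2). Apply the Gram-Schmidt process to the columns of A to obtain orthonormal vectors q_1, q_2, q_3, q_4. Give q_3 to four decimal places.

w_1 = (4, -2, 0, 4, -4); ‖w_1‖ = 7.2111, so q_1 = (0.5547, -0.2774, 0.0000, 0.5547, -0.5547).
q_1·w_2 = 0.5547·(-1) + (-0.2774)·4 + 0.0000·2 + 0.5547·3 + (-0.5547)·0 = 0.0000.
u_2 = w_2 + 0.0000·q_1 = (-1.0000, 4.0000, 2.0000, 3.0000, 0.0000).
‖u_2‖ = 5.4772, so q_2 = (-0.1826, 0.7303, 0.3651, 0.5477, 0.0000).
q_1·w_3 = 0.5547·3 + (-0.2774)·2 + 0.0000·(-4) + 0.5547·0 + (-0.5547)·(-1) = 1.6641; q_2·w_3 = (-0.1826)·3 + 0.7303·2 + 0.3651·(-4) + 0.5477·0 + 0.0000·(-1) = -0.5477.
u_3 = w_3 − 1.6641·q_1 + 0.5477·q_2 = (1.9769, 2.8615, -3.8000, -0.6231, -0.0769).
‖u_3‖ = 5.1895, so q_3 = (0.3809, 0.5514, -0.7322, -0.1201, -0.0148).

q_3 = (0.3809, 0.5514, -0.7322, -0.1201, -0.0148)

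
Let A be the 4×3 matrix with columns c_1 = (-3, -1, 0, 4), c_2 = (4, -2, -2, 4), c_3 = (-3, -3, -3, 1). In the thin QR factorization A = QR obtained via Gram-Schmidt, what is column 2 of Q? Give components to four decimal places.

e_1 = c_1/‖c_1‖ = (-3, -1, 0, 4)/5.0990 = (-0.5883, -0.1961, 0.0000, 0.7845).
r_{12} = e_1·c_2 = 1.1767.
u_2 = c_2 − 1.1767·e_1 = (4.6923, -1.7692, -2.0000, 3.0769).
‖u_2‖ = 6.2141, so e_2 = (0.7551, -0.2847, -0.3218, 0.4951).

e_2 = (0.7551, -0.2847, -0.3218, 0.4951)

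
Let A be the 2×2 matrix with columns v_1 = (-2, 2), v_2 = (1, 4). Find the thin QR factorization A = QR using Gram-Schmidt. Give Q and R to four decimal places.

e_1 = v_1/‖v_1‖ = (-2, 2)/2.8284 = (-0.7071, 0.7071).
r_{12} = e_1·v_2 = 2.1213.
u_2 = v_2 − 2.1213·e_1 = (2.5000, 2.5000).
‖u_2‖ = 3.5355, so e_2 = (0.7071, 0.7071).

Q = [[-0.7071, 0.7071], [0.7071, 0.7071]], R = [[2.8284, 2.1213], [0.0000, 3.5355]]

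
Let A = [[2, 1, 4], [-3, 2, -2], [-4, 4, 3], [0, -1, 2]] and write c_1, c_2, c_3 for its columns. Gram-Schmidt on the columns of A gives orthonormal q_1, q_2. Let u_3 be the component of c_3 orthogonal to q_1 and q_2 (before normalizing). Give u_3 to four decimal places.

q_1 = c_1/‖c_1‖ = (2, -3, -4, 0)/5.3852 = (0.3714, -0.5571, -0.7428, 0.0000).
r_{12} = q_1·c_2 = -3.7139.
u_2 = c_2 + 3.7139·q_1 = (2.3793, -0.0690, 1.2414, -1.0000).
‖u_2‖ = 2.8648, so q_2 = (0.8305, -0.0241, 0.4333, -0.3491).
r_{13} = q_1·c_3 = 0.3714; r_{23} = q_2·c_3 = 3.9722.
u_3 = c_3 − 0.3714·q_1 − 3.9722·q_2 = (0.5630, -1.6975, 1.5546, 3.3866).

u_3 = (0.5630, -1.6975, 1.5546, 3.3866)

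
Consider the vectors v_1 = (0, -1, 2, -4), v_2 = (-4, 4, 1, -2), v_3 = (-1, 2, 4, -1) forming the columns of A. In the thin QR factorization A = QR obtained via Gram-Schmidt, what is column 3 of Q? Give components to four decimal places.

e_3 = (0.2187, 0.1944, 0.8738, 0.3883)

v_1 = (0, -1, 2, -4); ‖v_1‖ = 4.5826, so e_1 = (0.0000, -0.2182, 0.4364, -0.8729).
e_1·v_2 = 0.0000·(-4) + (-0.2182)·4 + 0.4364·1 + (-0.8729)·(-2) = 1.3093.
u_2 = v_2 − 1.3093·e_1 = (-4.0000, 4.2857, 0.4286, -0.8571).
‖u_2‖ = 5.9402, so e_2 = (-0.6734, 0.7215, 0.0721, -0.1443).
e_1·v_3 = 0.0000·(-1) + (-0.2182)·2 + 0.4364·4 + (-0.8729)·(-1) = 2.1822; e_2·v_3 = (-0.6734)·(-1) + 0.7215·2 + 0.0721·4 + (-0.1443)·(-1) = 2.5492.
u_3 = v_3 − 2.1822·e_1 − 2.5492·e_2 = (0.7166, 0.6370, 2.8637, 1.2726).
‖u_3‖ = 3.2771, so e_3 = (0.2187, 0.1944, 0.8738, 0.3883).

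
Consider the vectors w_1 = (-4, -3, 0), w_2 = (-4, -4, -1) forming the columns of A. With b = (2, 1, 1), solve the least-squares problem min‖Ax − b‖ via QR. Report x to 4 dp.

x = (0.0244, -0.4146)

q_1 = w_1/‖w_1‖ = (-4, -3, 0)/5.0000 = (-0.8000, -0.6000, 0.0000).
r_{12} = q_1·w_2 = 5.6000.
u_2 = w_2 − 5.6000·q_1 = (0.4800, -0.6400, -1.0000).
‖u_2‖ = 1.2806, so q_2 = (0.3748, -0.4998, -0.7809).
Qᵀb = (-2.2000, -0.5310).
Back-substitute: x_2 = -0.5310/1.2806 = -0.4146.
x_1 = (-2.2000 − 5.6000·(-0.4146))/5.0000 = 0.0244.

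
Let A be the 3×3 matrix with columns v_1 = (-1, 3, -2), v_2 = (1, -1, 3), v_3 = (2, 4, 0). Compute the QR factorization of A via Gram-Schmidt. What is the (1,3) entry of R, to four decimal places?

r_{13} = 2.6726

v_1 = (-1, 3, -2); ‖v_1‖ = 3.7417, so e_1 = (-0.2673, 0.8018, -0.5345).
r_{13} = e_1·v_3 = 2.6726.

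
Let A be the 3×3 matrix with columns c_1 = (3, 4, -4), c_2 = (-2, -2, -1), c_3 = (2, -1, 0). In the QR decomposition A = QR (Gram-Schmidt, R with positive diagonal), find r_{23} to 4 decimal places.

r_{23} = -0.5904

c_1 = (3, 4, -4); ‖c_1‖ = 6.4031, so q_1 = (0.4685, 0.6247, -0.6247).
q_1·c_2 = 0.4685·(-2) + 0.6247·(-2) + (-0.6247)·(-1) = -1.5617.
u_2 = c_2 + 1.5617·q_1 = (-1.2683, -1.0244, -1.9756).
‖u_2‖ = 2.5614, so q_2 = (-0.4951, -0.3999, -0.7713).
r_{23} = q_2·c_3 = -0.5904.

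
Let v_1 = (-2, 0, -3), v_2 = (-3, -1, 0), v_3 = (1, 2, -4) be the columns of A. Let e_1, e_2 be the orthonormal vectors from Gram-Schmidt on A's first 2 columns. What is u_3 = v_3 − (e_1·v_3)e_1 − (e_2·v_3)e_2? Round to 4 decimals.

u_3 = (-0.2234, 0.6702, 0.1489)

v_1 = (-2, 0, -3); ‖v_1‖ = 3.6056, so e_1 = (-0.5547, 0.0000, -0.8321).
e_1·v_2 = (-0.5547)·(-3) + 0.0000·(-1) + (-0.8321)·0 = 1.6641.
u_2 = v_2 − 1.6641·e_1 = (-2.0769, -1.0000, 1.3846).
‖u_2‖ = 2.6890, so e_2 = (-0.7724, -0.3719, 0.5149).
e_1·v_3 = (-0.5547)·1 + 0.0000·2 + (-0.8321)·(-4) = 2.7735; e_2·v_3 = (-0.7724)·1 + (-0.3719)·2 + 0.5149·(-4) = -3.5758.
u_3 = v_3 − 2.7735·e_1 + 3.5758·e_2 = (-0.2234, 0.6702, 0.1489).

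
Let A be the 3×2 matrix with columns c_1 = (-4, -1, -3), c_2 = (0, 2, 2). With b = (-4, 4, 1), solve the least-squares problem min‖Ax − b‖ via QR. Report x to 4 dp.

e_1 = c_1/‖c_1‖ = (-4, -1, -3)/5.0990 = (-0.7845, -0.1961, -0.5883).
r_{12} = e_1·c_2 = -1.5689.
u_2 = c_2 + 1.5689·e_1 = (-1.2308, 1.6923, 1.0769).
‖u_2‖ = 2.3534, so e_2 = (-0.5230, 0.7191, 0.4576).
Qᵀb = (1.7650, 5.4259).
Back-substitute: x_2 = 5.4259/2.3534 = 2.3056.
x_1 = (1.7650 + 1.5689·2.3056)/5.0990 = 1.0556.

x = (1.0556, 2.3056)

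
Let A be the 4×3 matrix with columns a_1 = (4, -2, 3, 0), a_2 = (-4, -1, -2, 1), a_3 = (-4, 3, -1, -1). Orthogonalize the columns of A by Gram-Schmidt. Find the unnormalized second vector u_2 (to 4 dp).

a_1 = (4, -2, 3, 0); ‖a_1‖ = 5.3852, so e_1 = (0.7428, -0.3714, 0.5571, 0.0000).
e_1·a_2 = 0.7428·(-4) + (-0.3714)·(-1) + 0.5571·(-2) + 0.0000·1 = -3.7139.
u_2 = a_2 + 3.7139·e_1 = (-1.2414, -2.3793, 0.0690, 1.0000).

u_2 = (-1.2414, -2.3793, 0.0690, 1.0000)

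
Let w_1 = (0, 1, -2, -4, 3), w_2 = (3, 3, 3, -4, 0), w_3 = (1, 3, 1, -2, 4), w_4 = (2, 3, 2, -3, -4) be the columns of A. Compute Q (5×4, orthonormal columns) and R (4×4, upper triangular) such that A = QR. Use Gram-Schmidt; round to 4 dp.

w_1 = (0, 1, -2, -4, 3); ‖w_1‖ = 5.4772, so e_1 = (0.0000, 0.1826, -0.3651, -0.7303, 0.5477).
e_1·w_2 = 0.0000·3 + 0.1826·3 + (-0.3651)·3 + (-0.7303)·(-4) + 0.5477·0 = 2.3735.
u_2 = w_2 − 2.3735·e_1 = (3.0000, 2.5667, 3.8667, -2.2667, -1.3000).
‖u_2‖ = 6.1128, so e_2 = (0.4908, 0.4199, 0.6325, -0.3708, -0.2127).
e_1·w_3 = 0.0000·1 + 0.1826·3 + (-0.3651)·1 + (-0.7303)·(-2) + 0.5477·4 = 3.8341; e_2·w_3 = 0.4908·1 + 0.4199·3 + 0.6325·1 + (-0.3708)·(-2) + (-0.2127)·4 = 2.2739.
u_3 = w_3 − 3.8341·e_1 − 2.2739·e_2 = (-0.1160, 1.3452, 0.9616, 1.6432, 2.3836).
‖u_3‖ = 3.3361, so e_3 = (-0.0348, 0.4032, 0.2883, 0.4925, 0.7145).
e_1·w_4 = 0.0000·2 + 0.1826·3 + (-0.3651)·2 + (-0.7303)·(-3) + 0.5477·(-4) = -0.1826; e_2·w_4 = 0.4908·2 + 0.4199·3 + 0.6325·2 + (-0.3708)·(-3) + (-0.2127)·(-4) = 5.4694; e_3·w_4 = (-0.0348)·2 + 0.4032·3 + 0.2883·2 + 0.4925·(-3) + 0.7145·(-4) = -2.6189.
u_4 = w_4 + 0.1826·e_1 − 5.4694·e_2 + 2.6189·e_3 = (-0.7752, 1.7929, -0.7714, 0.1847, -0.8657).
‖u_4‖ = 2.2790, so e_4 = (-0.3402, 0.7867, -0.3385, 0.0810, -0.3798).

Q = [[0.0000, 0.4908, -0.0348, -0.3402], [0.1826, 0.4199, 0.4032, 0.7867], [-0.3651, 0.6325, 0.2883, -0.3385], [-0.7303, -0.3708, 0.4925, 0.0810], [0.5477, -0.2127, 0.7145, -0.3798]], R = [[5.4772, 2.3735, 3.8341, -0.1826], [0.0000, 6.1128, 2.2739, 5.4694], [0.0000, 0.0000, 3.3361, -2.6189], [0.0000, 0.0000, 0.0000, 2.2790]]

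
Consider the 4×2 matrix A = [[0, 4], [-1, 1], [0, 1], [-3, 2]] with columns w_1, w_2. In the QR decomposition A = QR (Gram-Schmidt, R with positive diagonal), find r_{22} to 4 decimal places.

e_1 = w_1/‖w_1‖ = (0, -1, 0, -3)/3.1623 = (0.0000, -0.3162, 0.0000, -0.9487).
r_{12} = e_1·w_2 = -2.2136.
u_2 = w_2 + 2.2136·e_1 = (4.0000, 0.3000, 1.0000, -0.1000).
r_{22} = ‖u_2‖ = 4.1352.

r_{22} = 4.1352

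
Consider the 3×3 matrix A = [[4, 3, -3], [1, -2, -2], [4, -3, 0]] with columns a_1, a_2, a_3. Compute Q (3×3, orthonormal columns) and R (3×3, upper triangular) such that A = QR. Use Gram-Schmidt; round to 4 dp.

Q = [[0.6963, 0.6932, -0.1861], [0.1741, -0.4146, -0.8932], [0.6963, -0.5895, 0.4094]], R = [[5.7446, -0.3482, -2.4371], [0.0000, 4.6775, -1.2504], [0.0000, 0.0000, 2.3446]]

e_1 = a_1/‖a_1‖ = (4, 1, 4)/5.7446 = (0.6963, 0.1741, 0.6963).
r_{12} = e_1·a_2 = -0.3482.
u_2 = a_2 + 0.3482·e_1 = (3.2424, -1.9394, -2.7576).
‖u_2‖ = 4.6775, so e_2 = (0.6932, -0.4146, -0.5895).
r_{13} = e_1·a_3 = -2.4371; r_{23} = e_2·a_3 = -1.2504.
u_3 = a_3 + 2.4371·e_1 + 1.2504·e_2 = (-0.4363, -2.0942, 0.9598).
‖u_3‖ = 2.3446, so e_3 = (-0.1861, -0.8932, 0.4094).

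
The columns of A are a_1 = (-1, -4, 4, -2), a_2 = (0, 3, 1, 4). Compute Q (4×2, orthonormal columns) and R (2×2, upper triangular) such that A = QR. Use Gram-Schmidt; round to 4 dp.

Q = [[-0.1644, -0.0990], [-0.6576, 0.2908], [0.6576, 0.6249], [-0.3288, 0.7177]], R = [[6.0828, -2.6304], [0.0000, 4.3682]]

a_1 = (-1, -4, 4, -2); ‖a_1‖ = 6.0828, so q_1 = (-0.1644, -0.6576, 0.6576, -0.3288).
q_1·a_2 = (-0.1644)·0 + (-0.6576)·3 + 0.6576·1 + (-0.3288)·4 = -2.6304.
u_2 = a_2 + 2.6304·q_1 = (-0.4324, 1.2703, 2.7297, 3.1351).
‖u_2‖ = 4.3682, so q_2 = (-0.0990, 0.2908, 0.6249, 0.7177).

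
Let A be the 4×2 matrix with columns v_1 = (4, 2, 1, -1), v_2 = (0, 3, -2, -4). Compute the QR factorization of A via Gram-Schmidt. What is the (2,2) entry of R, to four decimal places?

v_1 = (4, 2, 1, -1); ‖v_1‖ = 4.6904, so q_1 = (0.8528, 0.4264, 0.2132, -0.2132).
q_1·v_2 = 0.8528·0 + 0.4264·3 + 0.2132·(-2) + (-0.2132)·(-4) = 1.7056.
u_2 = v_2 − 1.7056·q_1 = (-1.4545, 2.2727, -2.3636, -3.6364).
r_{22} = ‖u_2‖ = 5.1079.

r_{22} = 5.1079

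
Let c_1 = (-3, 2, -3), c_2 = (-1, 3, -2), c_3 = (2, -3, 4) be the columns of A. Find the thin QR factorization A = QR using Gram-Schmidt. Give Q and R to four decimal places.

Q = [[-0.6396, 0.5382, -0.5488], [0.4264, 0.8425, 0.3293], [-0.6396, 0.0234, 0.7683]], R = [[4.6904, 3.1980, -5.1168], [0.0000, 1.9424, -1.3573], [0.0000, 0.0000, 0.9879]]

c_1 = (-3, 2, -3); ‖c_1‖ = 4.6904, so q_1 = (-0.6396, 0.4264, -0.6396).
q_1·c_2 = (-0.6396)·(-1) + 0.4264·3 + (-0.6396)·(-2) = 3.1980.
u_2 = c_2 − 3.1980·q_1 = (1.0455, 1.6364, 0.0455).
‖u_2‖ = 1.9424, so q_2 = (0.5382, 0.8425, 0.0234).
q_1·c_3 = (-0.6396)·2 + 0.4264·(-3) + (-0.6396)·4 = -5.1168; q_2·c_3 = 0.5382·2 + 0.8425·(-3) + 0.0234·4 = -1.3573.
u_3 = c_3 + 5.1168·q_1 + 1.3573·q_2 = (-0.5422, 0.3253, 0.7590).
‖u_3‖ = 0.9879, so q_3 = (-0.5488, 0.3293, 0.7683).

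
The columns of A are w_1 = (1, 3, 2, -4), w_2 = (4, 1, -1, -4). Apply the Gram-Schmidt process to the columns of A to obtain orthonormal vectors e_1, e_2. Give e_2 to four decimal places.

w_1 = (1, 3, 2, -4); ‖w_1‖ = 5.4772, so e_1 = (0.1826, 0.5477, 0.3651, -0.7303).
e_1·w_2 = 0.1826·4 + 0.5477·1 + 0.3651·(-1) + (-0.7303)·(-4) = 3.8341.
u_2 = w_2 − 3.8341·e_1 = (3.3000, -1.1000, -2.4000, -1.2000).
‖u_2‖ = 4.3932, so e_2 = (0.7512, -0.2504, -0.5463, -0.2732).

e_2 = (0.7512, -0.2504, -0.5463, -0.2732)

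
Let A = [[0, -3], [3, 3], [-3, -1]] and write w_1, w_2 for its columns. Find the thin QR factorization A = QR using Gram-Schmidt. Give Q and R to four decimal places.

e_1 = w_1/‖w_1‖ = (0, 3, -3)/4.2426 = (0.0000, 0.7071, -0.7071).
r_{12} = e_1·w_2 = 2.8284.
u_2 = w_2 − 2.8284·e_1 = (-3.0000, 1.0000, 1.0000).
‖u_2‖ = 3.3166, so e_2 = (-0.9045, 0.3015, 0.3015).

Q = [[0.0000, -0.9045], [0.7071, 0.3015], [-0.7071, 0.3015]], R = [[4.2426, 2.8284], [0.0000, 3.3166]]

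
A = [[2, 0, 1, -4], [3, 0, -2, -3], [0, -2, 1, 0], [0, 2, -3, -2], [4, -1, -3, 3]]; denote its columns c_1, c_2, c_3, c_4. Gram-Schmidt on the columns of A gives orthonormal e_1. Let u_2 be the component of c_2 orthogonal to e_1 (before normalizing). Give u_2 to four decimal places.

c_1 = (2, 3, 0, 0, 4); ‖c_1‖ = 5.3852, so e_1 = (0.3714, 0.5571, 0.0000, 0.0000, 0.7428).
e_1·c_2 = 0.3714·0 + 0.5571·0 + 0.0000·(-2) + 0.0000·2 + 0.7428·(-1) = -0.7428.
u_2 = c_2 + 0.7428·e_1 = (0.2759, 0.4138, -2.0000, 2.0000, -0.4483).

u_2 = (0.2759, 0.4138, -2.0000, 2.0000, -0.4483)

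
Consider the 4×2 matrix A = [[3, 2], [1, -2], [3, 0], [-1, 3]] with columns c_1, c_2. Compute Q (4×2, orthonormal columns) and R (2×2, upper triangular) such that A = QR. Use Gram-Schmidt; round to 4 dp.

c_1 = (3, 1, 3, -1); ‖c_1‖ = 4.4721, so e_1 = (0.6708, 0.2236, 0.6708, -0.2236).
e_1·c_2 = 0.6708·2 + 0.2236·(-2) + 0.6708·0 + (-0.2236)·3 = 0.2236.
u_2 = c_2 − 0.2236·e_1 = (1.8500, -2.0500, -0.1500, 3.0500).
‖u_2‖ = 4.1170, so e_2 = (0.4494, -0.4979, -0.0364, 0.7408).

Q = [[0.6708, 0.4494], [0.2236, -0.4979], [0.6708, -0.0364], [-0.2236, 0.7408]], R = [[4.4721, 0.2236], [0.0000, 4.1170]]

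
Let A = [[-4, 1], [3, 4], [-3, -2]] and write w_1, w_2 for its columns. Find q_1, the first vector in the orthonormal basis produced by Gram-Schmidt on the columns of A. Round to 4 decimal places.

w_1 = (-4, 3, -3); ‖w_1‖ = 5.8310, so q_1 = (-0.6860, 0.5145, -0.5145).

q_1 = (-0.6860, 0.5145, -0.5145)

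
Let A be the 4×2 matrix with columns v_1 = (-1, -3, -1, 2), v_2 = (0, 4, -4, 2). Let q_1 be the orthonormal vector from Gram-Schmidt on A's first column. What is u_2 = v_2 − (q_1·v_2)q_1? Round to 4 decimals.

u_2 = (-0.2667, 3.2000, -4.2667, 2.5333)

v_1 = (-1, -3, -1, 2); ‖v_1‖ = 3.8730, so q_1 = (-0.2582, -0.7746, -0.2582, 0.5164).
q_1·v_2 = (-0.2582)·0 + (-0.7746)·4 + (-0.2582)·(-4) + 0.5164·2 = -1.0328.
u_2 = v_2 + 1.0328·q_1 = (-0.2667, 3.2000, -4.2667, 2.5333).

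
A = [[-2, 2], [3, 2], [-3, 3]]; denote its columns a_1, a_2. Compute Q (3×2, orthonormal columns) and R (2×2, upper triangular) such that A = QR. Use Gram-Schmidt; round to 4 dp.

Q = [[-0.4264, 0.3548], [0.6396, 0.7687], [-0.6396, 0.5322]], R = [[4.6904, -1.4924], [0.0000, 3.8435]]

a_1 = (-2, 3, -3); ‖a_1‖ = 4.6904, so q_1 = (-0.4264, 0.6396, -0.6396).
q_1·a_2 = (-0.4264)·2 + 0.6396·2 + (-0.6396)·3 = -1.4924.
u_2 = a_2 + 1.4924·q_1 = (1.3636, 2.9545, 2.0455).
‖u_2‖ = 3.8435, so q_2 = (0.3548, 0.7687, 0.5322).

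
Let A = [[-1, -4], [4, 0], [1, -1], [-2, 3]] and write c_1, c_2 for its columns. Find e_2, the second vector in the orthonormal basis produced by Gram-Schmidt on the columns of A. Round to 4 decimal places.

c_1 = (-1, 4, 1, -2); ‖c_1‖ = 4.6904, so e_1 = (-0.2132, 0.8528, 0.2132, -0.4264).
e_1·c_2 = (-0.2132)·(-4) + 0.8528·0 + 0.2132·(-1) + (-0.4264)·3 = -0.6396.
u_2 = c_2 + 0.6396·e_1 = (-4.1364, 0.5455, -0.8636, 2.7273).
‖u_2‖ = 5.0587, so e_2 = (-0.8177, 0.1078, -0.1707, 0.5391).

e_2 = (-0.8177, 0.1078, -0.1707, 0.5391)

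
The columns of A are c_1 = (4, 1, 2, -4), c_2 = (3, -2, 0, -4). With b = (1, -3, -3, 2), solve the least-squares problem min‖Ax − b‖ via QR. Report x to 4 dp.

x = (-1.0151, 0.9446)

e_1 = c_1/‖c_1‖ = (4, 1, 2, -4)/6.0828 = (0.6576, 0.1644, 0.3288, -0.6576).
r_{12} = e_1·c_2 = 4.2744.
u_2 = c_2 − 4.2744·e_1 = (0.1892, -2.7027, -1.4054, -1.1892).
‖u_2‖ = 3.2756, so e_2 = (0.0578, -0.8251, -0.4290, -0.3630).
Qᵀb = (-2.1372, 3.0941).
Back-substitute: x_2 = 3.0941/3.2756 = 0.9446.
x_1 = (-2.1372 − 4.2744·0.9446)/6.0828 = -1.0151.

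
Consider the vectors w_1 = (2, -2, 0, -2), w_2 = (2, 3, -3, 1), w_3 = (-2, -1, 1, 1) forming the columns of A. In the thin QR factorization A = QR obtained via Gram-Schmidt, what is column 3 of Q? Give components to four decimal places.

w_1 = (2, -2, 0, -2); ‖w_1‖ = 3.4641, so e_1 = (0.5774, -0.5774, 0.0000, -0.5774).
e_1·w_2 = 0.5774·2 + (-0.5774)·3 + 0.0000·(-3) + (-0.5774)·1 = -1.1547.
u_2 = w_2 + 1.1547·e_1 = (2.6667, 2.3333, -3.0000, 0.3333).
‖u_2‖ = 4.6547, so e_2 = (0.5729, 0.5013, -0.6445, 0.0716).
e_1·w_3 = 0.5774·(-2) + (-0.5774)·(-1) + 0.0000·1 + (-0.5774)·1 = -1.1547; e_2·w_3 = 0.5729·(-2) + 0.5013·(-1) + (-0.6445)·1 + 0.0716·1 = -2.2200.
u_3 = w_3 + 1.1547·e_1 + 2.2200·e_2 = (-0.0615, -0.5538, -0.4308, 0.4923).
‖u_3‖ = 0.8593, so e_3 = (-0.0716, -0.6445, -0.5013, 0.5729).

e_3 = (-0.0716, -0.6445, -0.5013, 0.5729)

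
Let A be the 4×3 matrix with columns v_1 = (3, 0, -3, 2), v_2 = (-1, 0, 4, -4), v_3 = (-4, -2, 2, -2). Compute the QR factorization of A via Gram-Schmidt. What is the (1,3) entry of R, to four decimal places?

e_1 = v_1/‖v_1‖ = (3, 0, -3, 2)/4.6904 = (0.6396, 0.0000, -0.6396, 0.4264).
r_{13} = e_1·v_3 = -4.6904.

r_{13} = -4.6904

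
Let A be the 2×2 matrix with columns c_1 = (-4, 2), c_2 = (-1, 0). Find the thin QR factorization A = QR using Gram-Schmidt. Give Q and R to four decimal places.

e_1 = c_1/‖c_1‖ = (-4, 2)/4.4721 = (-0.8944, 0.4472).
r_{12} = e_1·c_2 = 0.8944.
u_2 = c_2 − 0.8944·e_1 = (-0.2000, -0.4000).
‖u_2‖ = 0.4472, so e_2 = (-0.4472, -0.8944).

Q = [[-0.8944, -0.4472], [0.4472, -0.8944]], R = [[4.4721, 0.8944], [0.0000, 0.4472]]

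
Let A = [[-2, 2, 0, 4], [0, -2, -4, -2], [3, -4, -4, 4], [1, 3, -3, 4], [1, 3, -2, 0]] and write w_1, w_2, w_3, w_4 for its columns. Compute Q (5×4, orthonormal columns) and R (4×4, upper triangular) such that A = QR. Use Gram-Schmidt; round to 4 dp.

Q = [[-0.5164, 0.1122, -0.4395, 0.6332], [0.0000, -0.3365, -0.8170, -0.4609], [0.7746, -0.3365, -0.1447, 0.4606], [0.2582, 0.6168, -0.3212, 0.2321], [0.2582, 0.6168, -0.1235, -0.3474]], R = [[3.8730, -2.5820, -4.3894, 2.0656], [0.0000, 5.9442, -0.3925, 2.2431], [0.0000, 0.0000, 5.0576, -1.9877], [0.0000, 0.0000, 0.0000, 6.2250]]

w_1 = (-2, 0, 3, 1, 1); ‖w_1‖ = 3.8730, so e_1 = (-0.5164, 0.0000, 0.7746, 0.2582, 0.2582).
e_1·w_2 = (-0.5164)·2 + 0.0000·(-2) + 0.7746·(-4) + 0.2582·3 + 0.2582·3 = -2.5820.
u_2 = w_2 + 2.5820·e_1 = (0.6667, -2.0000, -2.0000, 3.6667, 3.6667).
‖u_2‖ = 5.9442, so e_2 = (0.1122, -0.3365, -0.3365, 0.6168, 0.6168).
e_1·w_3 = (-0.5164)·0 + 0.0000·(-4) + 0.7746·(-4) + 0.2582·(-3) + 0.2582·(-2) = -4.3894; e_2·w_3 = 0.1122·0 + (-0.3365)·(-4) + (-0.3365)·(-4) + 0.6168·(-3) + 0.6168·(-2) = -0.3925.
u_3 = w_3 + 4.3894·e_1 + 0.3925·e_2 = (-2.2226, -4.1321, -0.7321, -1.6245, -0.6245).
‖u_3‖ = 5.0576, so e_3 = (-0.4395, -0.8170, -0.1447, -0.3212, -0.1235).
e_1·w_4 = (-0.5164)·4 + 0.0000·(-2) + 0.7746·4 + 0.2582·4 + 0.2582·0 = 2.0656; e_2·w_4 = 0.1122·4 + (-0.3365)·(-2) + (-0.3365)·4 + 0.6168·4 + 0.6168·0 = 2.2431; e_3·w_4 = (-0.4395)·4 + (-0.8170)·(-2) + (-0.1447)·4 + (-0.3212)·4 + (-0.1235)·0 = -1.9877.
u_4 = w_4 − 2.0656·e_1 − 2.2431·e_2 + 1.9877·e_3 = (3.9416, -2.8692, 2.8670, 1.4446, -2.1624).
‖u_4‖ = 6.2250, so e_4 = (0.6332, -0.4609, 0.4606, 0.2321, -0.3474).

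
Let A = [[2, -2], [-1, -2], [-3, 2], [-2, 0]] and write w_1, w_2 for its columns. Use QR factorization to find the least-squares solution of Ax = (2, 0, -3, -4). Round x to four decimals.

w_1 = (2, -1, -3, -2); ‖w_1‖ = 4.2426, so q_1 = (0.4714, -0.2357, -0.7071, -0.4714).
q_1·w_2 = 0.4714·(-2) + (-0.2357)·(-2) + (-0.7071)·2 + (-0.4714)·0 = -1.8856.
u_2 = w_2 + 1.8856·q_1 = (-1.1111, -2.4444, 0.6667, -0.8889).
‖u_2‖ = 2.9059, so q_2 = (-0.3824, -0.8412, 0.2294, -0.3059).
Qᵀb = (4.9497, -0.2294).
Back-substitute: x_2 = -0.2294/2.9059 = -0.0789.
x_1 = (4.9497 + 1.8856·(-0.0789))/4.2426 = 1.1316.

x = (1.1316, -0.0789)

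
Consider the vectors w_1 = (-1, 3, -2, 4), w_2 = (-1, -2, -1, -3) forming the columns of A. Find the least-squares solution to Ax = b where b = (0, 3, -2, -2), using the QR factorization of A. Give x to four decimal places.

w_1 = (-1, 3, -2, 4); ‖w_1‖ = 5.4772, so e_1 = (-0.1826, 0.5477, -0.3651, 0.7303).
e_1·w_2 = (-0.1826)·(-1) + 0.5477·(-2) + (-0.3651)·(-1) + 0.7303·(-3) = -2.7386.
u_2 = w_2 + 2.7386·e_1 = (-1.5000, -0.5000, -2.0000, -1.0000).
‖u_2‖ = 2.7386, so e_2 = (-0.5477, -0.1826, -0.7303, -0.3651).
Qᵀb = (0.9129, 1.6432).
Back-substitute: x_2 = 1.6432/2.7386 = 0.6000.
x_1 = (0.9129 + 2.7386·0.6000)/5.4772 = 0.4667.

x = (0.4667, 0.6000)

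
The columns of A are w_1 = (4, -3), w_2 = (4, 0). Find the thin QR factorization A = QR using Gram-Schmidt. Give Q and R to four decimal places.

q_1 = w_1/‖w_1‖ = (4, -3)/5.0000 = (0.8000, -0.6000).
r_{12} = q_1·w_2 = 3.2000.
u_2 = w_2 − 3.2000·q_1 = (1.4400, 1.9200).
‖u_2‖ = 2.4000, so q_2 = (0.6000, 0.8000).

Q = [[0.8000, 0.6000], [-0.6000, 0.8000]], R = [[5.0000, 3.2000], [0.0000, 2.4000]]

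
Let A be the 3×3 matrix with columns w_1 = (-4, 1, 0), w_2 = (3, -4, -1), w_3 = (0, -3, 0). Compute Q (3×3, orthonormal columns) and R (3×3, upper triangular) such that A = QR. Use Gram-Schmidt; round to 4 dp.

e_1 = w_1/‖w_1‖ = (-4, 1, 0)/4.1231 = (-0.9701, 0.2425, 0.0000).
r_{12} = e_1·w_2 = -3.8806.
u_2 = w_2 + 3.8806·e_1 = (-0.7647, -3.0588, -1.0000).
‖u_2‖ = 3.3077, so e_2 = (-0.2312, -0.9247, -0.3023).
r_{13} = e_1·w_3 = -0.7276; r_{23} = e_2·w_3 = 2.7742.
u_3 = w_3 + 0.7276·e_1 − 2.7742·e_2 = (-0.0645, -0.2581, 0.8387).
‖u_3‖ = 0.8799, so e_3 = (-0.0733, -0.2933, 0.9532).

Q = [[-0.9701, -0.2312, -0.0733], [0.2425, -0.9247, -0.2933], [0.0000, -0.3023, 0.9532]], R = [[4.1231, -3.8806, -0.7276], [0.0000, 3.3077, 2.7742], [0.0000, 0.0000, 0.8799]]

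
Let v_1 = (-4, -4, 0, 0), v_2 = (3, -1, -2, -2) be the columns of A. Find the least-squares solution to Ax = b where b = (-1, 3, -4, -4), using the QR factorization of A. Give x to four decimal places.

x = (-0.1250, 0.5000)

v_1 = (-4, -4, 0, 0); ‖v_1‖ = 5.6569, so q_1 = (-0.7071, -0.7071, 0.0000, 0.0000).
q_1·v_2 = (-0.7071)·3 + (-0.7071)·(-1) + 0.0000·(-2) + 0.0000·(-2) = -1.4142.
u_2 = v_2 + 1.4142·q_1 = (2.0000, -2.0000, -2.0000, -2.0000).
‖u_2‖ = 4.0000, so q_2 = (0.5000, -0.5000, -0.5000, -0.5000).
Qᵀb = (-1.4142, 2.0000).
Back-substitute: x_2 = 2.0000/4.0000 = 0.5000.
x_1 = (-1.4142 + 1.4142·0.5000)/5.6569 = -0.1250.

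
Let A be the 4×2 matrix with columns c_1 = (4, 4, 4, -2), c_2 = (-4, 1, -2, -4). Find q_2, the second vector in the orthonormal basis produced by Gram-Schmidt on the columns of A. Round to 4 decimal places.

c_1 = (4, 4, 4, -2); ‖c_1‖ = 7.2111, so q_1 = (0.5547, 0.5547, 0.5547, -0.2774).
q_1·c_2 = 0.5547·(-4) + 0.5547·1 + 0.5547·(-2) + (-0.2774)·(-4) = -1.6641.
u_2 = c_2 + 1.6641·q_1 = (-3.0769, 1.9231, -1.0769, -4.4615).
‖u_2‖ = 5.8507, so q_2 = (-0.5259, 0.3287, -0.1841, -0.7626).

q_2 = (-0.5259, 0.3287, -0.1841, -0.7626)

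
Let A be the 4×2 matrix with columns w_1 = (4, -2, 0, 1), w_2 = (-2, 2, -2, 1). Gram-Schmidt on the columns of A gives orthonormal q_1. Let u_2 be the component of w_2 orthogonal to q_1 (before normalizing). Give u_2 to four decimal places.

w_1 = (4, -2, 0, 1); ‖w_1‖ = 4.5826, so q_1 = (0.8729, -0.4364, 0.0000, 0.2182).
q_1·w_2 = 0.8729·(-2) + (-0.4364)·2 + 0.0000·(-2) + 0.2182·1 = -2.4004.
u_2 = w_2 + 2.4004·q_1 = (0.0952, 0.9524, -2.0000, 1.5238).

u_2 = (0.0952, 0.9524, -2.0000, 1.5238)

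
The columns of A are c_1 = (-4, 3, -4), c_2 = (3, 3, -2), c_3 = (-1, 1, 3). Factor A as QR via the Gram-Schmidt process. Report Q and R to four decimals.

c_1 = (-4, 3, -4); ‖c_1‖ = 6.4031, so q_1 = (-0.6247, 0.4685, -0.6247).
q_1·c_2 = (-0.6247)·3 + 0.4685·3 + (-0.6247)·(-2) = 0.7809.
u_2 = c_2 − 0.7809·q_1 = (3.4878, 2.6341, -1.5122).
‖u_2‖ = 4.6250, so q_2 = (0.7541, 0.5696, -0.3270).
q_1·c_3 = (-0.6247)·(-1) + 0.4685·1 + (-0.6247)·3 = -0.7809; q_2·c_3 = 0.7541·(-1) + 0.5696·1 + (-0.3270)·3 = -1.1655.
u_3 = c_3 + 0.7809·q_1 + 1.1655·q_2 = (-0.6089, 2.0296, 2.1311).
‖u_3‖ = 3.0053, so q_3 = (-0.2026, 0.6754, 0.7091).

Q = [[-0.6247, 0.7541, -0.2026], [0.4685, 0.5696, 0.6754], [-0.6247, -0.3270, 0.7091]], R = [[6.4031, 0.7809, -0.7809], [0.0000, 4.6250, -1.1655], [0.0000, 0.0000, 3.0053]]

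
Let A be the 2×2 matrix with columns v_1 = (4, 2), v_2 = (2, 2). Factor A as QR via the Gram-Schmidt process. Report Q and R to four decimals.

e_1 = v_1/‖v_1‖ = (4, 2)/4.4721 = (0.8944, 0.4472).
r_{12} = e_1·v_2 = 2.6833.
u_2 = v_2 − 2.6833·e_1 = (-0.4000, 0.8000).
‖u_2‖ = 0.8944, so e_2 = (-0.4472, 0.8944).

Q = [[0.8944, -0.4472], [0.4472, 0.8944]], R = [[4.4721, 2.6833], [0.0000, 0.8944]]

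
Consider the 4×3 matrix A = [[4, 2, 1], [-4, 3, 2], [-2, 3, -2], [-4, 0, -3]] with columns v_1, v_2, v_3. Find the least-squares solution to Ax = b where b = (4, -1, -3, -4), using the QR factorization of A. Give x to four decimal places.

q_1 = v_1/‖v_1‖ = (4, -4, -2, -4)/7.2111 = (0.5547, -0.5547, -0.2774, -0.5547).
r_{12} = q_1·v_2 = -1.3868.
u_2 = v_2 + 1.3868·q_1 = (2.7692, 2.2308, 2.6154, -0.7692).
‖u_2‖ = 4.4807, so q_2 = (0.6180, 0.4979, 0.5837, -0.1717).
r_{13} = q_1·v_3 = 1.6641; r_{23} = q_2·v_3 = 0.9614.
u_3 = v_3 − 1.6641·q_1 − 0.9614·q_2 = (-0.5172, 2.4444, -2.0996, -1.9119).
‖u_3‖ = 3.7824, so q_3 = (-0.1367, 0.6463, -0.5551, -0.5055).
Qᵀb = (5.8244, 0.9099, 2.4939).
Back-substitute: x_3 = 2.4939/3.7824 = 0.6593.
x_2 = (0.9099 − 0.9614·0.6593)/4.4807 = 0.0616.
x_1 = (5.8244 + 1.3868·0.0616 − 1.6641·0.6593)/7.2111 = 0.6674.

x = (0.6674, 0.0616, 0.6593)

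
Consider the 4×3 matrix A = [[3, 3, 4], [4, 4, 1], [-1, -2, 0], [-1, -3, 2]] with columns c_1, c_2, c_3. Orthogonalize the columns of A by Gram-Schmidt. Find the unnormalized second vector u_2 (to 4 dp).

u_2 = (-0.3333, -0.4444, -0.8889, -1.8889)

e_1 = c_1/‖c_1‖ = (3, 4, -1, -1)/5.1962 = (0.5774, 0.7698, -0.1925, -0.1925).
r_{12} = e_1·c_2 = 5.7735.
u_2 = c_2 − 5.7735·e_1 = (-0.3333, -0.4444, -0.8889, -1.8889).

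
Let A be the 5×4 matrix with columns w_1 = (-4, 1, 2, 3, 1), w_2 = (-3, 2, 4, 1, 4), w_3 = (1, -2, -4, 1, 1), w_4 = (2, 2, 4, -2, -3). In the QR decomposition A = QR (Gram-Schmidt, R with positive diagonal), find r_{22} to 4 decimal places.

r_{22} = 4.3441

w_1 = (-4, 1, 2, 3, 1); ‖w_1‖ = 5.5678, so q_1 = (-0.7184, 0.1796, 0.3592, 0.5388, 0.1796).
q_1·w_2 = (-0.7184)·(-3) + 0.1796·2 + 0.3592·4 + 0.5388·1 + 0.1796·4 = 5.2086.
u_2 = w_2 − 5.2086·q_1 = (0.7419, 1.0645, 2.1290, -1.8065, 3.0645).
r_{22} = ‖u_2‖ = 4.3441.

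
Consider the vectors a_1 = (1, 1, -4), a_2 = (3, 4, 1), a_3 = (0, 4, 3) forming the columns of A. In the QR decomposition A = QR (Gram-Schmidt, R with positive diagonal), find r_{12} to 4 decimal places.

a_1 = (1, 1, -4); ‖a_1‖ = 4.2426, so e_1 = (0.2357, 0.2357, -0.9428).
r_{12} = e_1·a_2 = 0.7071.

r_{12} = 0.7071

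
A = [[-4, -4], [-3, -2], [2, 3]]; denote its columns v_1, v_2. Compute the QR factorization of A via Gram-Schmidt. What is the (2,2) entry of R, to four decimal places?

r_{22} = 1.4020

q_1 = v_1/‖v_1‖ = (-4, -3, 2)/5.3852 = (-0.7428, -0.5571, 0.3714).
r_{12} = q_1·v_2 = 5.1995.
u_2 = v_2 − 5.1995·q_1 = (-0.1379, 0.8966, 1.0690).
r_{22} = ‖u_2‖ = 1.4020.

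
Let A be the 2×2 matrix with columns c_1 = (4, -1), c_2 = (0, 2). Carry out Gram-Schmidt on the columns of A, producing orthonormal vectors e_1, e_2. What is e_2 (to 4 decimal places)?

e_1 = c_1/‖c_1‖ = (4, -1)/4.1231 = (0.9701, -0.2425).
r_{12} = e_1·c_2 = -0.4851.
u_2 = c_2 + 0.4851·e_1 = (0.4706, 1.8824).
‖u_2‖ = 1.9403, so e_2 = (0.2425, 0.9701).

e_2 = (0.2425, 0.9701)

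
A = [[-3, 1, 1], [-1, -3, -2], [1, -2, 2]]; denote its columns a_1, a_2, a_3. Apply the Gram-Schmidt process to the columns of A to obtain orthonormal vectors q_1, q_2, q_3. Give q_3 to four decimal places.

a_1 = (-3, -1, 1); ‖a_1‖ = 3.3166, so q_1 = (-0.9045, -0.3015, 0.3015).
q_1·a_2 = (-0.9045)·1 + (-0.3015)·(-3) + 0.3015·(-2) = -0.6030.
u_2 = a_2 + 0.6030·q_1 = (0.4545, -3.1818, -1.8182).
‖u_2‖ = 3.6927, so q_2 = (0.1231, -0.8616, -0.4924).
q_1·a_3 = (-0.9045)·1 + (-0.3015)·(-2) + 0.3015·2 = 0.3015; q_2·a_3 = 0.1231·1 + (-0.8616)·(-2) + (-0.4924)·2 = 0.8616.
u_3 = a_3 − 0.3015·q_1 − 0.8616·q_2 = (1.1667, -1.1667, 2.3333).
‖u_3‖ = 2.8577, so q_3 = (0.4082, -0.4082, 0.8165).

q_3 = (0.4082, -0.4082, 0.8165)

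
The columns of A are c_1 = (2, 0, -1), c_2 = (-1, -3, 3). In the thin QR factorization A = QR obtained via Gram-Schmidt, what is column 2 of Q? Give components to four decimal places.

q_2 = (0.2673, -0.8018, 0.5345)

c_1 = (2, 0, -1); ‖c_1‖ = 2.2361, so q_1 = (0.8944, 0.0000, -0.4472).
q_1·c_2 = 0.8944·(-1) + 0.0000·(-3) + (-0.4472)·3 = -2.2361.
u_2 = c_2 + 2.2361·q_1 = (1.0000, -3.0000, 2.0000).
‖u_2‖ = 3.7417, so q_2 = (0.2673, -0.8018, 0.5345).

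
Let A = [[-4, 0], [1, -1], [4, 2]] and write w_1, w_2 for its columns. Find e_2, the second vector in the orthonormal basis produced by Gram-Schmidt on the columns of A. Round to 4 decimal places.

e_1 = w_1/‖w_1‖ = (-4, 1, 4)/5.7446 = (-0.6963, 0.1741, 0.6963).
r_{12} = e_1·w_2 = 1.2185.
u_2 = w_2 − 1.2185·e_1 = (0.8485, -1.2121, 1.1515).
‖u_2‖ = 1.8749, so e_2 = (0.4526, -0.6465, 0.6142).

e_2 = (0.4526, -0.6465, 0.6142)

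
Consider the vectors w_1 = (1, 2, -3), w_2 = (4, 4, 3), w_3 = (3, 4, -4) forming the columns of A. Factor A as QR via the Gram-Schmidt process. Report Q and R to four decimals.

Q = [[0.2673, 0.5959, 0.7573], [0.5345, 0.5622, -0.6311], [-0.8018, 0.5734, -0.1683]], R = [[3.7417, 0.8018, 6.1470], [0.0000, 6.3527, 1.7428], [0.0000, 0.0000, 0.4207]]

w_1 = (1, 2, -3); ‖w_1‖ = 3.7417, so q_1 = (0.2673, 0.5345, -0.8018).
q_1·w_2 = 0.2673·4 + 0.5345·4 + (-0.8018)·3 = 0.8018.
u_2 = w_2 − 0.8018·q_1 = (3.7857, 3.5714, 3.6429).
‖u_2‖ = 6.3527, so q_2 = (0.5959, 0.5622, 0.5734).
q_1·w_3 = 0.2673·3 + 0.5345·4 + (-0.8018)·(-4) = 6.1470; q_2·w_3 = 0.5959·3 + 0.5622·4 + 0.5734·(-4) = 1.7428.
u_3 = w_3 − 6.1470·q_1 − 1.7428·q_2 = (0.3186, -0.2655, -0.0708).
‖u_3‖ = 0.4207, so q_3 = (0.7573, -0.6311, -0.1683).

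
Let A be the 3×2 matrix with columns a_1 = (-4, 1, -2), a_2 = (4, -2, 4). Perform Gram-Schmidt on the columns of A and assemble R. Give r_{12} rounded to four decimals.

r_{12} = -5.6737

a_1 = (-4, 1, -2); ‖a_1‖ = 4.5826, so e_1 = (-0.8729, 0.2182, -0.4364).
r_{12} = e_1·a_2 = -5.6737.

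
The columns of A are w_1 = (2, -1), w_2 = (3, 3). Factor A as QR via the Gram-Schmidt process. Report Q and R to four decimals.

e_1 = w_1/‖w_1‖ = (2, -1)/2.2361 = (0.8944, -0.4472).
r_{12} = e_1·w_2 = 1.3416.
u_2 = w_2 − 1.3416·e_1 = (1.8000, 3.6000).
‖u_2‖ = 4.0249, so e_2 = (0.4472, 0.8944).

Q = [[0.8944, 0.4472], [-0.4472, 0.8944]], R = [[2.2361, 1.3416], [0.0000, 4.0249]]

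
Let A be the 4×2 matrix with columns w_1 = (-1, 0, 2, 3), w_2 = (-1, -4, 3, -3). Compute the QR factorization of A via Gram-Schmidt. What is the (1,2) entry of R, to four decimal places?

r_{12} = -0.5345

e_1 = w_1/‖w_1‖ = (-1, 0, 2, 3)/3.7417 = (-0.2673, 0.0000, 0.5345, 0.8018).
r_{12} = e_1·w_2 = -0.5345.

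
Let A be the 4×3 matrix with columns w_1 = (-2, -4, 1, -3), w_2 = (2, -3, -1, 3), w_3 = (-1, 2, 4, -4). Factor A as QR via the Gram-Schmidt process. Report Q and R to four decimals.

Q = [[-0.3651, 0.3904, 0.5005], [-0.7303, -0.6831, 0.0000], [0.1826, -0.1952, 0.8645], [-0.5477, 0.5855, -0.0455]], R = [[5.4772, -0.3651, 1.8257], [0.0000, 4.7819, -4.8795], [0.0000, 0.0000, 3.1396]]

w_1 = (-2, -4, 1, -3); ‖w_1‖ = 5.4772, so e_1 = (-0.3651, -0.7303, 0.1826, -0.5477).
e_1·w_2 = (-0.3651)·2 + (-0.7303)·(-3) + 0.1826·(-1) + (-0.5477)·3 = -0.3651.
u_2 = w_2 + 0.3651·e_1 = (1.8667, -3.2667, -0.9333, 2.8000).
‖u_2‖ = 4.7819, so e_2 = (0.3904, -0.6831, -0.1952, 0.5855).
e_1·w_3 = (-0.3651)·(-1) + (-0.7303)·2 + 0.1826·4 + (-0.5477)·(-4) = 1.8257; e_2·w_3 = 0.3904·(-1) + (-0.6831)·2 + (-0.1952)·4 + 0.5855·(-4) = -4.8795.
u_3 = w_3 − 1.8257·e_1 + 4.8795·e_2 = (1.5714, 0.0000, 2.7143, -0.1429).
‖u_3‖ = 3.1396, so e_3 = (0.5005, 0.0000, 0.8645, -0.0455).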